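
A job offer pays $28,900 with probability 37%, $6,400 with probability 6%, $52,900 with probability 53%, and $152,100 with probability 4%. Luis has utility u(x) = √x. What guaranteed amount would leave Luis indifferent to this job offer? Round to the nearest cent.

E[u] = 0.37·√28900 + 0.06·√6400 + 0.53·√52900 + 0.04·√152100 = 0.37·170 + 0.06·80 + 0.53·230 + 0.04·390 = 205.2
CE = (205.2)² = 42107.04

$42,107.04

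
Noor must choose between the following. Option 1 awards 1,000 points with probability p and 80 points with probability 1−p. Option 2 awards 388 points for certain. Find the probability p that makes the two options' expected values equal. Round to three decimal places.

p·1000 + (1−p)·80 = 388
920p + 80 = 388
p = (388 − 80) / 920

p = 0.335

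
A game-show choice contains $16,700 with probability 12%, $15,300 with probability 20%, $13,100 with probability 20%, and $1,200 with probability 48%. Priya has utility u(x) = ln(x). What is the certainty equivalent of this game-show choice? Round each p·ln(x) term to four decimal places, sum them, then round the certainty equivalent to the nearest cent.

E[u] = 0.12·ln(16700) + 0.2·ln(15300) + 0.2·ln(13100) + 0.48·ln(1200) = 1.1668 + 1.9271 + 1.8961 + 3.4032 = 8.3932
CE = e^8.3932 ≈ 4416.93

$4,416.93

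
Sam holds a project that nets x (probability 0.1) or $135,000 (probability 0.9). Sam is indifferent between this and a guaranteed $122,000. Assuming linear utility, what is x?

x = $5,000

0.1·x + 0.9·135000 = 122000
0.1·x = 122000 − 121500 = 500
x = 500 / 0.1 = 5000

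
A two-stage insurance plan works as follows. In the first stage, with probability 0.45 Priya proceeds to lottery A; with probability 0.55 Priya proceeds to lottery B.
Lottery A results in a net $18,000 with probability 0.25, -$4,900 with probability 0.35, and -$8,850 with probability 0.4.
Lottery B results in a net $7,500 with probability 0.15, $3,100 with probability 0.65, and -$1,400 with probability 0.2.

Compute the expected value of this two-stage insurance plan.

$1,233.25

EV(A) = 0.25 × 18000 + 0.35 × (-4900) + 0.4 × (-8850) = 4500 − 1715 − 3540 = -755
EV(B) = 0.15 × 7500 + 0.65 × 3100 + 0.2 × (-1400) = 1125 + 2015 − 280 = 2860
Overall = 0.45 × (-755) + 0.55 × 2860 = -339.75 + 1573 = 1233.25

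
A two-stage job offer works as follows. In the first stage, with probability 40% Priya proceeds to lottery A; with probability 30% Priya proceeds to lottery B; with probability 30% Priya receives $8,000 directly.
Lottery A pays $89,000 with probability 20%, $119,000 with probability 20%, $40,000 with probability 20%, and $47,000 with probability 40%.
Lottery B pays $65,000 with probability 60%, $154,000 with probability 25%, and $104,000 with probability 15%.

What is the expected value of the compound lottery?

EV(A) = 0.2 × 89000 + 0.2 × 119000 + 0.2 × 40000 + 0.4 × 47000 = 17800 + 23800 + 8000 + 18800 = 68400
EV(B) = 0.6 × 65000 + 0.25 × 154000 + 0.15 × 104000 = 39000 + 38500 + 15600 = 93100
Branch C: 8000 (certain)
Overall = 0.4 × 68400 + 0.3 × 93100 + 0.3 × 8000 = 27360 + 27930 + 2400 = 57690

$57,690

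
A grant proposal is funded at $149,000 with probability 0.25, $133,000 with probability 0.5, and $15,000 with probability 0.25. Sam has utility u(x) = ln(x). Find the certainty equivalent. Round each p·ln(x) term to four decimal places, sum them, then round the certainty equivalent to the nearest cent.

E[u] = 0.25·ln(149000) + 0.5·ln(133000) + 0.25·ln(15000) = 2.9779 + 5.8991 + 2.4040 = 11.2810
CE = e^11.2810 ≈ 79300.52

$79,300.52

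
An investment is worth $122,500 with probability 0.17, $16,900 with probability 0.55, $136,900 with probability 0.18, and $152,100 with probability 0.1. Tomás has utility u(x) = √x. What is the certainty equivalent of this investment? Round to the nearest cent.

E[u] = 0.17·√122500 + 0.55·√16900 + 0.18·√136900 + 0.1·√152100 = 0.17·350 + 0.55·130 + 0.18·370 + 0.1·390 = 236.6
CE = (236.6)² = 55979.56

$55,979.56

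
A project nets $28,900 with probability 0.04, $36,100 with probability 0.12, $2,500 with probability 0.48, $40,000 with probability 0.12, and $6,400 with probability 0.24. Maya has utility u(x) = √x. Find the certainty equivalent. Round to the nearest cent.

$9,370.24

E[u] = 0.04·√28900 + 0.12·√36100 + 0.48·√2500 + 0.12·√40000 + 0.24·√6400 = 0.04·170 + 0.12·190 + 0.48·50 + 0.12·200 + 0.24·80 = 96.8
CE = (96.8)² = 9370.24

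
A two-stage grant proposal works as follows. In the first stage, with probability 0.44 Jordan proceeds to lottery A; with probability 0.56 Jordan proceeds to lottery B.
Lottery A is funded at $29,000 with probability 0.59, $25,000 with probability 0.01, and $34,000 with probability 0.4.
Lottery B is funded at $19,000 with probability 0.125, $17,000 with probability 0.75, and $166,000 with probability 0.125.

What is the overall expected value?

$33,712.40

EV(A) = 0.59 × 29000 + 0.01 × 25000 + 0.4 × 34000 = 17110 + 250 + 13600 = 30960
EV(B) = 0.125 × 19000 + 0.75 × 17000 + 0.125 × 166000 = 2375 + 12750 + 20750 = 35875
Overall = 0.44 × 30960 + 0.56 × 35875 = 13622.4 + 20090 = 33712.4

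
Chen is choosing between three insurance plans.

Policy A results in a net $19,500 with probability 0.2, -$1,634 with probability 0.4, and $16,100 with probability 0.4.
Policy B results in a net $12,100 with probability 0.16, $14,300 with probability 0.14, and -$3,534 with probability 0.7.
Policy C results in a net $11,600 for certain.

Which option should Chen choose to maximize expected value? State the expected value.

Policy A = 0.2 × 19500 + 0.4 × (-1634) + 0.4 × 16100 = 3900 − 653.6 + 6440 = 9686.4
Policy B = 0.16 × 12100 + 0.14 × 14300 + 0.7 × (-3534) = 1936 + 2002 − 2473.8 = 1464.2
Policy C: 11600 (certain)

Policy C ($11,600)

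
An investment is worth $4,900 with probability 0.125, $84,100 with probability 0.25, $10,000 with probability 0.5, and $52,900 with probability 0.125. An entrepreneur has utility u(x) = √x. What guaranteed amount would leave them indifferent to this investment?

$25,600

E[u] = 0.125·√4900 + 0.25·√84100 + 0.5·√10000 + 0.125·√52900 = 0.125·70 + 0.25·290 + 0.5·100 + 0.125·230 = 160
CE = (160)² = 25600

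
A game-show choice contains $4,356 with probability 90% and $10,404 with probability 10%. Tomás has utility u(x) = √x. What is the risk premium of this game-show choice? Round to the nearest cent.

$116.64

E[u] = 0.9·√4356 + 0.1·√10404 = 0.9·66 + 0.1·102 = 69.6
CE = (69.6)² = 4844.16
Risk premium = EV − CE = 4960.8 − 4844.16 = 116.64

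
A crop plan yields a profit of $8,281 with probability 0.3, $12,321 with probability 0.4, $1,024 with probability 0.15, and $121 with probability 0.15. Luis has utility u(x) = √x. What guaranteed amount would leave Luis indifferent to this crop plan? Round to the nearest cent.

E[u] = 0.3·√8281 + 0.4·√12321 + 0.15·√1024 + 0.15·√121 = 0.3·91 + 0.4·111 + 0.15·32 + 0.15·11 = 78.15
CE = (78.15)² = 6107.4225

$6,107.42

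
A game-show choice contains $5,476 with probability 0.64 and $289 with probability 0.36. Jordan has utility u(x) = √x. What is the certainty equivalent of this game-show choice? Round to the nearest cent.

$2,860.11

E[u] = 0.64·√5476 + 0.36·√289 = 0.64·74 + 0.36·17 = 53.48
CE = (53.48)² = 2860.1104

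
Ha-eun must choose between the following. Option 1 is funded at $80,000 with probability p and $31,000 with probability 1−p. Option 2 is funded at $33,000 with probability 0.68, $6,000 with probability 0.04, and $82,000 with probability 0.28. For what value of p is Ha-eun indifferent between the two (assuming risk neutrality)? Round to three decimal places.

p = 0.299

EV(Option 2) = 0.68 × 33000 + 0.04 × 6000 + 0.28 × 82000 = 22440 + 240 + 22960 = 45640
p·80000 + (1−p)·31000 = 45640
49000p + 31000 = 45640
p = (45640 − 31000) / 49000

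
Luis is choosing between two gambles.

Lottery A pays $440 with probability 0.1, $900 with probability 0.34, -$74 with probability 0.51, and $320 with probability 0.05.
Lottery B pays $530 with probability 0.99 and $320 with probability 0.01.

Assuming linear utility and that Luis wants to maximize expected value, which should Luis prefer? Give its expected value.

Lottery A = 0.1 × 440 + 0.34 × 900 + 0.51 × (-74) + 0.05 × 320 = 44 + 306 − 37.74 + 16 = 328.26
Lottery B = 0.99 × 530 + 0.01 × 320 = 524.7 + 3.2 = 527.9

Lottery B ($527.90)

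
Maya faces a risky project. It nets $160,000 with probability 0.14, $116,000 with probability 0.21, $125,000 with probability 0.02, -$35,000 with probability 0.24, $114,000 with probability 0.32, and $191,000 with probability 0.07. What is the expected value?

EV = 0.14 × 160000 + 0.21 × 116000 + 0.02 × 125000 + 0.24 × (-35000) + 0.32 × 114000 + 0.07 × 191000 = 22400 + 24360 + 2500 − 8400 + 36480 + 13370 = 90710

$90,710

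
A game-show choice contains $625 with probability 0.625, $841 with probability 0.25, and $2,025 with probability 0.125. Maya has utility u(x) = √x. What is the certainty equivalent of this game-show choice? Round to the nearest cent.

E[u] = 0.625·√625 + 0.25·√841 + 0.125·√2025 = 0.625·25 + 0.25·29 + 0.125·45 = 28.5
CE = (28.5)² = 812.25

$812.25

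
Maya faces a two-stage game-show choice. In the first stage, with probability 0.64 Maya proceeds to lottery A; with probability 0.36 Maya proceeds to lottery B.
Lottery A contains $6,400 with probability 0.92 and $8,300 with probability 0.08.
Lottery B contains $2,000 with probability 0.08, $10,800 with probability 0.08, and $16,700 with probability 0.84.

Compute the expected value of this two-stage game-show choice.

EV(A) = 0.92 × 6400 + 0.08 × 8300 = 5888 + 664 = 6552
EV(B) = 0.08 × 2000 + 0.08 × 10800 + 0.84 × 16700 = 160 + 864 + 14028 = 15052
Overall = 0.64 × 6552 + 0.36 × 15052 = 4193.28 + 5418.72 = 9612

$9,612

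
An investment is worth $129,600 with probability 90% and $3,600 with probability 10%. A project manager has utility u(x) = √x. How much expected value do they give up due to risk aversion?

$8,100

E[u] = 0.9·√129600 + 0.1·√3600 = 0.9·360 + 0.1·60 = 330
CE = (330)² = 108900
Risk premium = EV − CE = 117000 − 108900 = 8100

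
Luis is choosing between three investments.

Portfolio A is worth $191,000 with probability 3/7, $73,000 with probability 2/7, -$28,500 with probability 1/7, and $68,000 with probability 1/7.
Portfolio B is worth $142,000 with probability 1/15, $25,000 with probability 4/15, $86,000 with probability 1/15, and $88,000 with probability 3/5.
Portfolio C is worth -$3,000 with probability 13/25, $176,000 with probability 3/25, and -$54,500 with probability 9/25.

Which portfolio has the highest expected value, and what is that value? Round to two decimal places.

Portfolio A ($108,357.14)

Portfolio A = 3/7 × 191000 + 2/7 × 73000 + 1/7 × (-28500) + 1/7 × 68000 = 81857.1429 + 20857.1429 − 4071.4286 + 9714.2857 = 108357.1429
Portfolio B = 1/15 × 142000 + 4/15 × 25000 + 1/15 × 86000 + 3/5 × 88000 = 9466.6667 + 6666.6667 + 5733.3333 + 52800 = 74666.6667
Portfolio C = 13/25 × (-3000) + 3/25 × 176000 + 9/25 × (-54500) = -1560 + 21120 − 19620 = -60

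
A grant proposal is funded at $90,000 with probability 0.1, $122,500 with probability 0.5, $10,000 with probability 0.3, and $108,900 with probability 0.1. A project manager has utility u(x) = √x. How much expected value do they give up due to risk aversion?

E[u] = 0.1·√90000 + 0.5·√122500 + 0.3·√10000 + 0.1·√108900 = 0.1·300 + 0.5·350 + 0.3·100 + 0.1·330 = 268
CE = (268)² = 71824
Risk premium = EV − CE = 84140 − 71824 = 12316

$12,316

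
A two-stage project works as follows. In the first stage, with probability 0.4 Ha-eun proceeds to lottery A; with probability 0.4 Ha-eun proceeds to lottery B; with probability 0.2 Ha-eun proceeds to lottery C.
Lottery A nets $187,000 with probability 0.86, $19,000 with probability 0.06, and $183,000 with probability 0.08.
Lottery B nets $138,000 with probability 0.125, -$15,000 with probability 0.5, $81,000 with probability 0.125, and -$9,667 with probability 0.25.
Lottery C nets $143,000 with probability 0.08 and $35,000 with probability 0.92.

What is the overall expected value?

EV(A) = 0.86 × 187000 + 0.06 × 19000 + 0.08 × 183000 = 160820 + 1140 + 14640 = 176600
EV(B) = 0.125 × 138000 + 0.5 × (-15000) + 0.125 × 81000 + 0.25 × (-9667) = 17250 − 7500 + 10125 − 2416.75 = 17458.25
EV(C) = 0.08 × 143000 + 0.92 × 35000 = 11440 + 32200 = 43640
Overall = 0.4 × 176600 + 0.4 × 17458.25 + 0.2 × 43640 = 70640 + 6983.3 + 8728 = 86351.3

$86,351.30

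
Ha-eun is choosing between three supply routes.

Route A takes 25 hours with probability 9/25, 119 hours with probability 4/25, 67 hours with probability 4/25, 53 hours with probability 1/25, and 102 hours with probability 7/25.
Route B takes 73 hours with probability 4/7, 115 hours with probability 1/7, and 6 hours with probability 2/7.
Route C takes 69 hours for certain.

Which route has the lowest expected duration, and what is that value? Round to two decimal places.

Route B (59.86 hours)

Route A = 9/25 × 25 + 4/25 × 119 + 4/25 × 67 + 1/25 × 53 + 7/25 × 102 = 9 + 19.04 + 10.72 + 2.12 + 28.56 = 69.44
Route B = 4/7 × 73 + 1/7 × 115 + 2/7 × 6 = 41.7143 + 16.4286 + 1.7143 = 59.8571
Route C: 69 (certain)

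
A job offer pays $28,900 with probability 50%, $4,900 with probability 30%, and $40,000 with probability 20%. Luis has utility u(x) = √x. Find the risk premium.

E[u] = 0.5·√28900 + 0.3·√4900 + 0.2·√40000 = 0.5·170 + 0.3·70 + 0.2·200 = 146
CE = (146)² = 21316
Risk premium = EV − CE = 23920 − 21316 = 2604

$2,604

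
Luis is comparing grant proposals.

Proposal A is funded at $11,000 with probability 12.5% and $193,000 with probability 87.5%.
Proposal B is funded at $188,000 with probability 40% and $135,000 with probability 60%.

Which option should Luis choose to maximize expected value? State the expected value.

Proposal A ($170,250)

Proposal A = 0.125 × 11000 + 0.875 × 193000 = 1375 + 168875 = 170250
Proposal B = 0.4 × 188000 + 0.6 × 135000 = 75200 + 81000 = 156200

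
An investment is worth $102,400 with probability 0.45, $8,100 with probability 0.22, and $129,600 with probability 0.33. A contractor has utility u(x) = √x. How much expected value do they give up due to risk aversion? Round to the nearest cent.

$10,767.24

E[u] = 0.45·√102400 + 0.22·√8100 + 0.33·√129600 = 0.45·320 + 0.22·90 + 0.33·360 = 282.6
CE = (282.6)² = 79862.76
Risk premium = EV − CE = 90630 − 79862.76 = 10767.24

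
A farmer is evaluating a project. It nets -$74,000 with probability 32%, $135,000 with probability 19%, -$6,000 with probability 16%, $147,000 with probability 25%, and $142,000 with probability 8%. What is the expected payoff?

$49,120

EV = 0.32 × (-74000) + 0.19 × 135000 + 0.16 × (-6000) + 0.25 × 147000 + 0.08 × 142000 = -23680 + 25650 − 960 + 36750 + 11360 = 49120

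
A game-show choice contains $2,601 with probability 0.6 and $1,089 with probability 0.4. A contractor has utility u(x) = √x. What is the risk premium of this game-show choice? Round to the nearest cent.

$77.76

E[u] = 0.6·√2601 + 0.4·√1089 = 0.6·51 + 0.4·33 = 43.8
CE = (43.8)² = 1918.44
Risk premium = EV − CE = 1996.2 − 1918.44 = 77.76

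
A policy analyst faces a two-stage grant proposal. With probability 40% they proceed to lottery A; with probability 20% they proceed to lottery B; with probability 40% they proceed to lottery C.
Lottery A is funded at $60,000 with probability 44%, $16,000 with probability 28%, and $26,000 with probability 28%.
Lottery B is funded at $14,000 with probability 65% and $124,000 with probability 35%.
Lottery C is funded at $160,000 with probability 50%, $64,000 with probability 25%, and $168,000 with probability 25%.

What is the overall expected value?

EV(A) = 0.44 × 60000 + 0.28 × 16000 + 0.28 × 26000 = 26400 + 4480 + 7280 = 38160
EV(B) = 0.65 × 14000 + 0.35 × 124000 = 9100 + 43400 = 52500
EV(C) = 0.5 × 160000 + 0.25 × 64000 + 0.25 × 168000 = 80000 + 16000 + 42000 = 138000
Overall = 0.4 × 38160 + 0.2 × 52500 + 0.4 × 138000 = 15264 + 10500 + 55200 = 80964

$80,964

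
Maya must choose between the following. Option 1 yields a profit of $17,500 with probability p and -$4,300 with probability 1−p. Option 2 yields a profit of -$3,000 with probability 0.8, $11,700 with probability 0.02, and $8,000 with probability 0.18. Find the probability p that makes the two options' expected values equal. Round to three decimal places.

EV(Option 2) = 0.8 × (-3000) + 0.02 × 11700 + 0.18 × 8000 = -2400 + 234 + 1440 = -726
p·17500 + (1−p)·(-4300) = -726
21800p − 4300 = -726
p = (-726 + 4300) / 21800

p = 0.164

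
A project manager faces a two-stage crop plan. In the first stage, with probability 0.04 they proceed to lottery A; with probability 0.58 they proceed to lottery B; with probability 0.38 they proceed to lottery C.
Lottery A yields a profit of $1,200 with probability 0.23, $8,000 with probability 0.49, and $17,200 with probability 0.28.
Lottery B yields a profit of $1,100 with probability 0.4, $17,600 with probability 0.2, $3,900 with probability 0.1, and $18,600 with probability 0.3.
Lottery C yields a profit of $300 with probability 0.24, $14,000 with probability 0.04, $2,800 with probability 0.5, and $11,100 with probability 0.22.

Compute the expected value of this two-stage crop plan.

$7,820

EV(A) = 0.23 × 1200 + 0.49 × 8000 + 0.28 × 17200 = 276 + 3920 + 4816 = 9012
EV(B) = 0.4 × 1100 + 0.2 × 17600 + 0.1 × 3900 + 0.3 × 18600 = 440 + 3520 + 390 + 5580 = 9930
EV(C) = 0.24 × 300 + 0.04 × 14000 + 0.5 × 2800 + 0.22 × 11100 = 72 + 560 + 1400 + 2442 = 4474
Overall = 0.04 × 9012 + 0.58 × 9930 + 0.38 × 4474 = 360.48 + 5759.4 + 1700.12 = 7820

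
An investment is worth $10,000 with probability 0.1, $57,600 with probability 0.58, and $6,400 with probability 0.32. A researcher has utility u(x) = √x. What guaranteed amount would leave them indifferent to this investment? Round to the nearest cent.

$30,555.04

E[u] = 0.1·√10000 + 0.58·√57600 + 0.32·√6400 = 0.1·100 + 0.58·240 + 0.32·80 = 174.8
CE = (174.8)² = 30555.04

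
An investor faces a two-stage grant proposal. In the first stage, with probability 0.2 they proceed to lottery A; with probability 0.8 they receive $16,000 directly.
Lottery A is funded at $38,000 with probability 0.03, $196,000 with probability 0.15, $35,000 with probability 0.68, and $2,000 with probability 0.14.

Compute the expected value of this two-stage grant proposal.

EV(A) = 0.03 × 38000 + 0.15 × 196000 + 0.68 × 35000 + 0.14 × 2000 = 1140 + 29400 + 23800 + 280 = 54620
Branch B: 16000 (certain)
Overall = 0.2 × 54620 + 0.8 × 16000 = 10924 + 12800 = 23724

$23,724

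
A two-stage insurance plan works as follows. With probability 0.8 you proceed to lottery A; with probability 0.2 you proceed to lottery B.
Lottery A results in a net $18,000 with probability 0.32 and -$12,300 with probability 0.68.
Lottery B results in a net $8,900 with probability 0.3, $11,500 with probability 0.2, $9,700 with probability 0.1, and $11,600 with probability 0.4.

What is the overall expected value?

EV(A) = 0.32 × 18000 + 0.68 × (-12300) = 5760 − 8364 = -2604
EV(B) = 0.3 × 8900 + 0.2 × 11500 + 0.1 × 9700 + 0.4 × 11600 = 2670 + 2300 + 970 + 4640 = 10580
Overall = 0.8 × (-2604) + 0.2 × 10580 = -2083.2 + 2116 = 32.8

$32.80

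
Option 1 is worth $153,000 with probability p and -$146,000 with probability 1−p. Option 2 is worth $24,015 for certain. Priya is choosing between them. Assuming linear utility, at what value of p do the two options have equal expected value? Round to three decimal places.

p·153000 + (1−p)·(-146000) = 24015
299000p − 146000 = 24015
p = (24015 + 146000) / 299000

p = 0.569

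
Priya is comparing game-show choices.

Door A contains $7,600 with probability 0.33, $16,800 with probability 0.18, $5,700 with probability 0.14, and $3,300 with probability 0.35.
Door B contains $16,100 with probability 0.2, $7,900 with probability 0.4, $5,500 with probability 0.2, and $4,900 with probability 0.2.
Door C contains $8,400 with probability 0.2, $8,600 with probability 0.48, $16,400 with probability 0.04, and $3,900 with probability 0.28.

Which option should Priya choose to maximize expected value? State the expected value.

Door B ($8,460)

Door A = 0.33 × 7600 + 0.18 × 16800 + 0.14 × 5700 + 0.35 × 3300 = 2508 + 3024 + 798 + 1155 = 7485
Door B = 0.2 × 16100 + 0.4 × 7900 + 0.2 × 5500 + 0.2 × 4900 = 3220 + 3160 + 1100 + 980 = 8460
Door C = 0.2 × 8400 + 0.48 × 8600 + 0.04 × 16400 + 0.28 × 3900 = 1680 + 4128 + 656 + 1092 = 7556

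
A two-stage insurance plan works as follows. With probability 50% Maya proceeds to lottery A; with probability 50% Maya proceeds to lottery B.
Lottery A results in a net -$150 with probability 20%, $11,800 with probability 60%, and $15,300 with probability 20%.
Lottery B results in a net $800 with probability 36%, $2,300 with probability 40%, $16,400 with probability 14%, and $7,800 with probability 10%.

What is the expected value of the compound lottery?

$7,197

EV(A) = 0.2 × (-150) + 0.6 × 11800 + 0.2 × 15300 = -30 + 7080 + 3060 = 10110
EV(B) = 0.36 × 800 + 0.4 × 2300 + 0.14 × 16400 + 0.1 × 7800 = 288 + 920 + 2296 + 780 = 4284
Overall = 0.5 × 10110 + 0.5 × 4284 = 5055 + 2142 = 7197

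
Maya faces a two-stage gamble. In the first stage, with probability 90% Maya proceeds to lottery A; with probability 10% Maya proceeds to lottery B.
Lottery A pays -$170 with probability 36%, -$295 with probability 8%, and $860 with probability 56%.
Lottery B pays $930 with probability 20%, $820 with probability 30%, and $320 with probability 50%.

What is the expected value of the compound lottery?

EV(A) = 0.36 × (-170) + 0.08 × (-295) + 0.56 × 860 = -61.2 − 23.6 + 481.6 = 396.8
EV(B) = 0.2 × 930 + 0.3 × 820 + 0.5 × 320 = 186 + 246 + 160 = 592
Overall = 0.9 × 396.8 + 0.1 × 592 = 357.12 + 59.2 = 416.32

$416.32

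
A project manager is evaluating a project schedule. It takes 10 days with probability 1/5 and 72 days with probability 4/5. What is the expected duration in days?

EV = 1/5 × 10 + 4/5 × 72 = 2 + 57.6 = 59.6

59.6 days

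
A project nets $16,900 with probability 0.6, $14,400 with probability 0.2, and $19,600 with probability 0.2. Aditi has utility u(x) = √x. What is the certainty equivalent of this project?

E[u] = 0.6·√16900 + 0.2·√14400 + 0.2·√19600 = 0.6·130 + 0.2·120 + 0.2·140 = 130
CE = (130)² = 16900

$16,900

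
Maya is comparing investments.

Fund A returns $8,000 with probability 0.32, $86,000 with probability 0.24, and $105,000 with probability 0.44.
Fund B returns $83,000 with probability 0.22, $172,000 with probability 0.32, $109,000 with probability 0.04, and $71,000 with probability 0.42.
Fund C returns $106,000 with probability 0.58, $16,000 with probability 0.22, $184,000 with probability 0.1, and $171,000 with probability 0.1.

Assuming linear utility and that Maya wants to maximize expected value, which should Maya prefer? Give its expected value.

Fund A = 0.32 × 8000 + 0.24 × 86000 + 0.44 × 105000 = 2560 + 20640 + 46200 = 69400
Fund B = 0.22 × 83000 + 0.32 × 172000 + 0.04 × 109000 + 0.42 × 71000 = 18260 + 55040 + 4360 + 29820 = 107480
Fund C = 0.58 × 106000 + 0.22 × 16000 + 0.1 × 184000 + 0.1 × 171000 = 61480 + 3520 + 18400 + 17100 = 100500

Fund B ($107,480)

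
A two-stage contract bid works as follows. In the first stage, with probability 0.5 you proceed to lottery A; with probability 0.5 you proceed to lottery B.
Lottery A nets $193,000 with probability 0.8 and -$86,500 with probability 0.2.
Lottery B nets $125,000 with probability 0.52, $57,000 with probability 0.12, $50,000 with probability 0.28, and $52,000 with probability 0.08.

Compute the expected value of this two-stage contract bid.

$113,550

EV(A) = 0.8 × 193000 + 0.2 × (-86500) = 154400 − 17300 = 137100
EV(B) = 0.52 × 125000 + 0.12 × 57000 + 0.28 × 50000 + 0.08 × 52000 = 65000 + 6840 + 14000 + 4160 = 90000
Overall = 0.5 × 137100 + 0.5 × 90000 = 68550 + 45000 = 113550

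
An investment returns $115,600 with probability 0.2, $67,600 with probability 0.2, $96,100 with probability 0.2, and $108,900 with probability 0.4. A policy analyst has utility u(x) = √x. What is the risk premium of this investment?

$824

E[u] = 0.2·√115600 + 0.2·√67600 + 0.2·√96100 + 0.4·√108900 = 0.2·340 + 0.2·260 + 0.2·310 + 0.4·330 = 314
CE = (314)² = 98596
Risk premium = EV − CE = 99420 − 98596 = 824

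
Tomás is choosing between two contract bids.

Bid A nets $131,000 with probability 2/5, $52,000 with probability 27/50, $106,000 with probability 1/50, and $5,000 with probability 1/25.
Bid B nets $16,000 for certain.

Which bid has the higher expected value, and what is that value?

Bid A = 2/5 × 131000 + 27/50 × 52000 + 1/50 × 106000 + 1/25 × 5000 = 52400 + 28080 + 2120 + 200 = 82800
Bid B: 16000 (certain)

Bid A ($82,800)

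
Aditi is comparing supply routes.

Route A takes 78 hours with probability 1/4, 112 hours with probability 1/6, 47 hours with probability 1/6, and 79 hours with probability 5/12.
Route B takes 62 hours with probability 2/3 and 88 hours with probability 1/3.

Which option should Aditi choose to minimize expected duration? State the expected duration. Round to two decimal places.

Route A = 1/4 × 78 + 1/6 × 112 + 1/6 × 47 + 5/12 × 79 = 19.5 + 18.6667 + 7.8333 + 32.9167 = 78.9167
Route B = 2/3 × 62 + 1/3 × 88 = 41.3333 + 29.3333 = 70.6667

Route B (70.67 hours)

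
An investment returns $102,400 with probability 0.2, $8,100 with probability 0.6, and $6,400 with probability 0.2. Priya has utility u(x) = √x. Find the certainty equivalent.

$17,956

E[u] = 0.2·√102400 + 0.6·√8100 + 0.2·√6400 = 0.2·320 + 0.6·90 + 0.2·80 = 134
CE = (134)² = 17956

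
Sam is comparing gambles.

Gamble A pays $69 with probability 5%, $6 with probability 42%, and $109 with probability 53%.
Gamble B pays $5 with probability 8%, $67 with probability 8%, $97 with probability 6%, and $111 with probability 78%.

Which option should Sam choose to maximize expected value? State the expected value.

Gamble B ($98.16)

Gamble A = 0.05 × 69 + 0.42 × 6 + 0.53 × 109 = 3.45 + 2.52 + 57.77 = 63.74
Gamble B = 0.08 × 5 + 0.08 × 67 + 0.06 × 97 + 0.78 × 111 = 0.4 + 5.36 + 5.82 + 86.58 = 98.16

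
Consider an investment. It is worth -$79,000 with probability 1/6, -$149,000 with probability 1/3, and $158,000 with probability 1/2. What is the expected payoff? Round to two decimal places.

EV = 1/6 × (-79000) + 1/3 × (-149000) + 1/2 × 158000 = -13166.6667 − 49666.6667 + 79000 = 16166.6667

$16,166.67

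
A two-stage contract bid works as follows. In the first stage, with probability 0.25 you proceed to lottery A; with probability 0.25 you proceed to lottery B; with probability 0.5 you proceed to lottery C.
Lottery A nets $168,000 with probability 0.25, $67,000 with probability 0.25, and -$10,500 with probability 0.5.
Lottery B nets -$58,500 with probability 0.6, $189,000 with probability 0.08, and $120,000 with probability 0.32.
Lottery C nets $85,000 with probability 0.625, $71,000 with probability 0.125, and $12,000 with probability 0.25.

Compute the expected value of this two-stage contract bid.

EV(A) = 0.25 × 168000 + 0.25 × 67000 + 0.5 × (-10500) = 42000 + 16750 − 5250 = 53500
EV(B) = 0.6 × (-58500) + 0.08 × 189000 + 0.32 × 120000 = -35100 + 15120 + 38400 = 18420
EV(C) = 0.625 × 85000 + 0.125 × 71000 + 0.25 × 12000 = 53125 + 8875 + 3000 = 65000
Overall = 0.25 × 53500 + 0.25 × 18420 + 0.5 × 65000 = 13375 + 4605 + 32500 = 50480

$50,480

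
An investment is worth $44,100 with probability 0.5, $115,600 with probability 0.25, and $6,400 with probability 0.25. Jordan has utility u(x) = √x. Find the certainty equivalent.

E[u] = 0.5·√44100 + 0.25·√115600 + 0.25·√6400 = 0.5·210 + 0.25·340 + 0.25·80 = 210
CE = (210)² = 44100

$44,100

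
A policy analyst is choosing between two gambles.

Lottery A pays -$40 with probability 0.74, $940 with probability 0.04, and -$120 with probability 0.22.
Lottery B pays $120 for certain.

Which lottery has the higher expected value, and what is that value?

Lottery A = 0.74 × (-40) + 0.04 × 940 + 0.22 × (-120) = -29.6 + 37.6 − 26.4 = -18.4
Lottery B: 120 (certain)

Lottery B ($120)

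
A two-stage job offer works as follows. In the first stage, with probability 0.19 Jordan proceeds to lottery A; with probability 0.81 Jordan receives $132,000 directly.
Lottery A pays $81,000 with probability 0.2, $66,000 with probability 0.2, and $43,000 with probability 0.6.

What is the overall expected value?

EV(A) = 0.2 × 81000 + 0.2 × 66000 + 0.6 × 43000 = 16200 + 13200 + 25800 = 55200
Branch B: 132000 (certain)
Overall = 0.19 × 55200 + 0.81 × 132000 = 10488 + 106920 = 117408

$117,408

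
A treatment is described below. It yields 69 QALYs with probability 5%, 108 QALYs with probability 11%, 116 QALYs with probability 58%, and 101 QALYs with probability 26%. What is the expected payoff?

108.87 QALYs

EV = 0.05 × 69 + 0.11 × 108 + 0.58 × 116 + 0.26 × 101 = 3.45 + 11.88 + 67.28 + 26.26 = 108.87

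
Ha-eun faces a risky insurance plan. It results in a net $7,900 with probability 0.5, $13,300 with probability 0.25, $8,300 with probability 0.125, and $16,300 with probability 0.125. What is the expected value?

EV = 0.5 × 7900 + 0.25 × 13300 + 0.125 × 8300 + 0.125 × 16300 = 3950 + 3325 + 1037.5 + 2037.5 = 10350

$10,350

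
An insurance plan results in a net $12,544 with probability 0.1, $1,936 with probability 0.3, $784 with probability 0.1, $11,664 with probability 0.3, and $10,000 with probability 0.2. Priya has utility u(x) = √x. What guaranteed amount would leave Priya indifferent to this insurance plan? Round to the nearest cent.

$6,336.16

E[u] = 0.1·√12544 + 0.3·√1936 + 0.1·√784 + 0.3·√11664 + 0.2·√10000 = 0.1·112 + 0.3·44 + 0.1·28 + 0.3·108 + 0.2·100 = 79.6
CE = (79.6)² = 6336.16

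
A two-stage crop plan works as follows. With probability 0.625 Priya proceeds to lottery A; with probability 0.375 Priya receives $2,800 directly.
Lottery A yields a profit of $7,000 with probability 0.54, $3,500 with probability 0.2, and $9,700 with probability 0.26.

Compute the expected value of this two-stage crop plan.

EV(A) = 0.54 × 7000 + 0.2 × 3500 + 0.26 × 9700 = 3780 + 700 + 2522 = 7002
Branch B: 2800 (certain)
Overall = 0.625 × 7002 + 0.375 × 2800 = 4376.25 + 1050 = 5426.25

$5,426.25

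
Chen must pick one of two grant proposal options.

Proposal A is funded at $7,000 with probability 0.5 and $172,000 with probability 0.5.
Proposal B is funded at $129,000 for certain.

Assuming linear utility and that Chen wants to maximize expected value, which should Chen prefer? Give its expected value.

Proposal A = 0.5 × 7000 + 0.5 × 172000 = 3500 + 86000 = 89500
Proposal B: 129000 (certain)

Proposal B ($129,000)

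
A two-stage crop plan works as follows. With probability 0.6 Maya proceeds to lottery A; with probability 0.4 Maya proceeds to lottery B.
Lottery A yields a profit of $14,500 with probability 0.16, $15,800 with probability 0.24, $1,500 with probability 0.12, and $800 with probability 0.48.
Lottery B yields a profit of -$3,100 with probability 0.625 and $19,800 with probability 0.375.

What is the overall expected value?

$6,200.60

EV(A) = 0.16 × 14500 + 0.24 × 15800 + 0.12 × 1500 + 0.48 × 800 = 2320 + 3792 + 180 + 384 = 6676
EV(B) = 0.625 × (-3100) + 0.375 × 19800 = -1937.5 + 7425 = 5487.5
Overall = 0.6 × 6676 + 0.4 × 5487.5 = 4005.6 + 2195 = 6200.6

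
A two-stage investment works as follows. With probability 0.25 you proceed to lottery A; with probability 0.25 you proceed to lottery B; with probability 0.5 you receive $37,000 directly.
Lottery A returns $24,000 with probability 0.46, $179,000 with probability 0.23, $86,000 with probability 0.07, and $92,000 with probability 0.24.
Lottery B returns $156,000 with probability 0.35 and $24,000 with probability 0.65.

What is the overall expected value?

$56,127.50

EV(A) = 0.46 × 24000 + 0.23 × 179000 + 0.07 × 86000 + 0.24 × 92000 = 11040 + 41170 + 6020 + 22080 = 80310
EV(B) = 0.35 × 156000 + 0.65 × 24000 = 54600 + 15600 = 70200
Branch C: 37000 (certain)
Overall = 0.25 × 80310 + 0.25 × 70200 + 0.5 × 37000 = 20077.5 + 17550 + 18500 = 56127.5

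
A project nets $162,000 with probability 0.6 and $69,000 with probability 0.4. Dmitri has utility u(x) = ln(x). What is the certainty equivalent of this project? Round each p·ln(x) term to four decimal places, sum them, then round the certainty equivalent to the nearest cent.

$115,139.53

E[u] = 0.6·ln(162000) + 0.4·ln(69000) = 7.1972 + 4.4567 = 11.6539
CE = e^11.6539 ≈ 115139.53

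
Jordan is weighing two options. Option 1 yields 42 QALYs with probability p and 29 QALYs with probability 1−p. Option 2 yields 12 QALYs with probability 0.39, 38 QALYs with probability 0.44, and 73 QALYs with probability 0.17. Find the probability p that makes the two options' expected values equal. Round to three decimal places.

p = 0.370

EV(Option 2) = 0.39 × 12 + 0.44 × 38 + 0.17 × 73 = 4.68 + 16.72 + 12.41 = 33.81
p·42 + (1−p)·29 = 33.81
13p + 29 = 33.81
p = (33.81 − 29) / 13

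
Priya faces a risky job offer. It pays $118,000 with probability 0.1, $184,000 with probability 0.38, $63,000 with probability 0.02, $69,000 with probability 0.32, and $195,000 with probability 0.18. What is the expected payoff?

EV = 0.1 × 118000 + 0.38 × 184000 + 0.02 × 63000 + 0.32 × 69000 + 0.18 × 195000 = 11800 + 69920 + 1260 + 22080 + 35100 = 140160

$140,160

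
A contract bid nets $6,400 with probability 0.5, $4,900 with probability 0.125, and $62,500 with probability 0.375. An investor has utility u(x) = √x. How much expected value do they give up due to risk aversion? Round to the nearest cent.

E[u] = 0.5·√6400 + 0.125·√4900 + 0.375·√62500 = 0.5·80 + 0.125·70 + 0.375·250 = 142.5
CE = (142.5)² = 20306.25
Risk premium = EV − CE = 27250 − 20306.25 = 6943.75

$6,943.75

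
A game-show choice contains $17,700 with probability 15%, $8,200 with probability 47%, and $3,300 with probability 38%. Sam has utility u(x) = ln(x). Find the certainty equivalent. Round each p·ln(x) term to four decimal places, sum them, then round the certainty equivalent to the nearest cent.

E[u] = 0.15·ln(17700) + 0.47·ln(8200) + 0.38·ln(3300) = 1.4672 + 4.2356 + 3.0786 = 8.7814
CE = e^8.7814 ≈ 6511.99

$6,511.99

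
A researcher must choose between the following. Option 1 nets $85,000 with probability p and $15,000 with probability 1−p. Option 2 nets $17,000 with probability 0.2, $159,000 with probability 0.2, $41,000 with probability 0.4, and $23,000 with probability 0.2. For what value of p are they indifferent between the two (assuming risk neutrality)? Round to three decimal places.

p = 0.589

EV(Option 2) = 0.2 × 17000 + 0.2 × 159000 + 0.4 × 41000 + 0.2 × 23000 = 3400 + 31800 + 16400 + 4600 = 56200
p·85000 + (1−p)·15000 = 56200
70000p + 15000 = 56200
p = (56200 − 15000) / 70000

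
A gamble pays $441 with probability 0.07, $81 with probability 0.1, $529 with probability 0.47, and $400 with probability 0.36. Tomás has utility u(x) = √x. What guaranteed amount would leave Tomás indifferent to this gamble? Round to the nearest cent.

E[u] = 0.07·√441 + 0.1·√81 + 0.47·√529 + 0.36·√400 = 0.07·21 + 0.1·9 + 0.47·23 + 0.36·20 = 20.38
CE = (20.38)² = 415.3444

$415.34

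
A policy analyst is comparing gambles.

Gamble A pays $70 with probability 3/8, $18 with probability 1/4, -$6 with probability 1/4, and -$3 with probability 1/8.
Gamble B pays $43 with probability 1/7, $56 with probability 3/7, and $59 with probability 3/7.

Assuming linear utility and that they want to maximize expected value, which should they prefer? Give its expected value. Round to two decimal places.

Gamble A = 3/8 × 70 + 1/4 × 18 + 1/4 × (-6) + 1/8 × (-3) = 26.25 + 4.5 − 1.5 − 0.375 = 28.875
Gamble B = 1/7 × 43 + 3/7 × 56 + 3/7 × 59 = 6.1429 + 24 + 25.2857 = 55.4286

Gamble B ($55.43)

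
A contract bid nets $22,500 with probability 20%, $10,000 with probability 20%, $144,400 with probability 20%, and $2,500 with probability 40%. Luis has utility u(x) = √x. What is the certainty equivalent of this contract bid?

E[u] = 0.2·√22500 + 0.2·√10000 + 0.2·√144400 + 0.4·√2500 = 0.2·150 + 0.2·100 + 0.2·380 + 0.4·50 = 146
CE = (146)² = 21316

$21,316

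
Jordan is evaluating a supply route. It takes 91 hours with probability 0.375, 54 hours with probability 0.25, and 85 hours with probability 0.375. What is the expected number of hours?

EV = 0.375 × 91 + 0.25 × 54 + 0.375 × 85 = 34.125 + 13.5 + 31.875 = 79.5

79.5 hours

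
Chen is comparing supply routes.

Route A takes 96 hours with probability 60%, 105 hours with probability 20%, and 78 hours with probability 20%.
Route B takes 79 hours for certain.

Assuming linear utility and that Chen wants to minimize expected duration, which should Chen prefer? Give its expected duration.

Route B (79 hours)

Route A = 0.6 × 96 + 0.2 × 105 + 0.2 × 78 = 57.6 + 21 + 15.6 = 94.2
Route B: 79 (certain)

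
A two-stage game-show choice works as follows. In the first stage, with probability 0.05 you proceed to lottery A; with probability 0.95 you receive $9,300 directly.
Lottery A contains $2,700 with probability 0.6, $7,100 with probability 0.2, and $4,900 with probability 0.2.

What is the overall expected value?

$9,036

EV(A) = 0.6 × 2700 + 0.2 × 7100 + 0.2 × 4900 = 1620 + 1420 + 980 = 4020
Branch B: 9300 (certain)
Overall = 0.05 × 4020 + 0.95 × 9300 = 201 + 8835 = 9036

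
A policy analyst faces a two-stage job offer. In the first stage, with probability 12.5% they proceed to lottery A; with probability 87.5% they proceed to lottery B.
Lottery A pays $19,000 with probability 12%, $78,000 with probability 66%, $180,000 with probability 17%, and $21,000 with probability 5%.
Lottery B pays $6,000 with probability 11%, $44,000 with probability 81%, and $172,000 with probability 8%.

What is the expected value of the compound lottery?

$54,478.75

EV(A) = 0.12 × 19000 + 0.66 × 78000 + 0.17 × 180000 + 0.05 × 21000 = 2280 + 51480 + 30600 + 1050 = 85410
EV(B) = 0.11 × 6000 + 0.81 × 44000 + 0.08 × 172000 = 660 + 35640 + 13760 = 50060
Overall = 0.125 × 85410 + 0.875 × 50060 = 10676.25 + 43802.5 = 54478.75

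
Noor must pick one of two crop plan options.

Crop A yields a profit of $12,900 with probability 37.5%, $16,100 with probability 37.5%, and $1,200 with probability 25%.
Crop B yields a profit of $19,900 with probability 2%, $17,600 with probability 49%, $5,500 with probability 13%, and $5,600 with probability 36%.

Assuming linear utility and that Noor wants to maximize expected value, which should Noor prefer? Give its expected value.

Crop A = 0.375 × 12900 + 0.375 × 16100 + 0.25 × 1200 = 4837.5 + 6037.5 + 300 = 11175
Crop B = 0.02 × 19900 + 0.49 × 17600 + 0.13 × 5500 + 0.36 × 5600 = 398 + 8624 + 715 + 2016 = 11753

Crop B ($11,753)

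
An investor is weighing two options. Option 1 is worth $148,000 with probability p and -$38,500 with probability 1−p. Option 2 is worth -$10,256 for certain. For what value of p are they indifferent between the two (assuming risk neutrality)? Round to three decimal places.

p = 0.151

p·148000 + (1−p)·(-38500) = -10256
186500p − 38500 = -10256
p = (-10256 + 38500) / 186500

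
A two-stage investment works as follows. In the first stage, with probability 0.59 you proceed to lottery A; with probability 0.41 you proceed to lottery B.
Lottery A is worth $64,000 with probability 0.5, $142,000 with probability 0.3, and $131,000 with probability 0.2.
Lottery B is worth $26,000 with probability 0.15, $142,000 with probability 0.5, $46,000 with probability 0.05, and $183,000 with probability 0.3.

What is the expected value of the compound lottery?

EV(A) = 0.5 × 64000 + 0.3 × 142000 + 0.2 × 131000 = 32000 + 42600 + 26200 = 100800
EV(B) = 0.15 × 26000 + 0.5 × 142000 + 0.05 × 46000 + 0.3 × 183000 = 3900 + 71000 + 2300 + 54900 = 132100
Overall = 0.59 × 100800 + 0.41 × 132100 = 59472 + 54161 = 113633

$113,633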